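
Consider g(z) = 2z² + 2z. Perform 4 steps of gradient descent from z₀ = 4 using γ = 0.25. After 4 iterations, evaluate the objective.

g′(z) = 4z + 2
z₁ = 4 − 0.25·18 = -0.5
z₂ = -0.5 − 0.25·0 = -0.5
z₃ = -0.5 − 0.25·0 = -0.5
z₄ = -0.5 − 0.25·0 = -0.5
g(-0.5) = -0.5

-0.5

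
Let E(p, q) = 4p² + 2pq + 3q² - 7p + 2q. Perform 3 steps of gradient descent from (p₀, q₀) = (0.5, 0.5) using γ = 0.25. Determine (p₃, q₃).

(0.75, -0.875)

∇E = (8p + 2q - 7, 2p + 6q + 2)
Step 1: at (0.5, 0.5), ∇E = (-2, 6) → (0.5, 0.5) − 0.25·(-2, 6) = (1, -1)
Step 2: at (1, -1), ∇E = (-1, -2) → (1, -1) − 0.25·(-1, -2) = (1.25, -0.5)
Step 3: at (1.25, -0.5), ∇E = (2, 1.5) → (1.25, -0.5) − 0.25·(2, 1.5) = (0.75, -0.875)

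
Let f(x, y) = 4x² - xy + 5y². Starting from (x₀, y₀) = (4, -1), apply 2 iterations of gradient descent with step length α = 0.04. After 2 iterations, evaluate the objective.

∇f = (8x - y, -x + 10y)
(x₁, y₁) = (4, -1) − 0.04·(33, -14) = (2.68, -0.44)
(x₂, y₂) = (2.68, -0.44) − 0.04·(21.88, -7.08) = (1.8048, -0.1568)
f(1.8048, -0.1568) = 13.435136

13.435136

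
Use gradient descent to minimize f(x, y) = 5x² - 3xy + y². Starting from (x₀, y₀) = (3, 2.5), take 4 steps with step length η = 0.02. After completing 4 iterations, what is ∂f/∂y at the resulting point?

∇f = (10x - 3y, -3x + 2y)
Step 1: at (3, 2.5), ∇f = (22.5, -4) → (3, 2.5) − 0.02·(22.5, -4) = (2.55, 2.58)
Step 2: at (2.55, 2.58), ∇f = (17.76, -2.49) → (2.55, 2.58) − 0.02·(17.76, -2.49) = (2.1948, 2.6298)
Step 3: at (2.1948, 2.6298), ∇f = (14.0586, -1.3248) → (2.1948, 2.6298) − 0.02·(14.0586, -1.3248) = (1.913628, 2.656296)
Step 4: at (1.913628, 2.656296), ∇f = (11.167392, -0.428292) → (1.913628, 2.656296) − 0.02·(11.167392, -0.428292) = (1.69028016, 2.66486184)
∂f/∂y at (1.69028016, 2.66486184) = 0.2588832

0.2588832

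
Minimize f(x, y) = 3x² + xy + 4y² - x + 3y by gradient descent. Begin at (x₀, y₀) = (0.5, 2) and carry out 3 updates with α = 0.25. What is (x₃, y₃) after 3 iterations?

(-0.921875, -3.3046875)

∇f = (6x + y - 1, x + 8y + 3)
Step 1: at (0.5, 2), ∇f = (4, 19.5) → (0.5, 2) − 0.25·(4, 19.5) = (-0.5, -2.875)
Step 2: at (-0.5, -2.875), ∇f = (-6.875, -20.5) → (-0.5, -2.875) − 0.25·(-6.875, -20.5) = (1.21875, 2.25)
Step 3: at (1.21875, 2.25), ∇f = (8.5625, 22.21875) → (1.21875, 2.25) − 0.25·(8.5625, 22.21875) = (-0.921875, -3.3046875)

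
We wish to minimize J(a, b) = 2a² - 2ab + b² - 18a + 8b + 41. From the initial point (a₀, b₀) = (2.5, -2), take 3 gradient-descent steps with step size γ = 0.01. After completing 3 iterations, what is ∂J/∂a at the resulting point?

-3.600048

∇J = (4a - 2b - 18, -2a + 2b + 8)
(a₁, b₁) = (2.5, -2) − 0.01·(-4, -1) = (2.54, -1.99)
(a₂, b₂) = (2.54, -1.99) − 0.01·(-3.86, -1.06) = (2.5786, -1.9794)
(a₃, b₃) = (2.5786, -1.9794) − 0.01·(-3.7268, -1.116) = (2.615868, -1.96824)
∂J/∂a at (2.615868, -1.96824) = -3.600048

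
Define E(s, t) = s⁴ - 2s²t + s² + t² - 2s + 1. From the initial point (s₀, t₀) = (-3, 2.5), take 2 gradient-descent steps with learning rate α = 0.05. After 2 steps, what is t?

3.004

∇E = (4s³ - 4st + 2s - 2, -2s² + 2t)
(s₁, t₁) = (-3, 2.5) − 0.05·(-86, -13) = (1.3, 3.15)
(s₂, t₂) = (1.3, 3.15) − 0.05·(-6.992, 2.92) = (1.6496, 3.004)
t = 3.004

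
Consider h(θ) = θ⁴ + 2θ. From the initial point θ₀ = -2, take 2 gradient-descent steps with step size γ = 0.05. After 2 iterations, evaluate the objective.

h′(θ) = 4θ³ + 2
θ₁ = -2 − 0.05·(-30) = -0.5
θ₂ = -0.5 − 0.05·1.5 = -0.575
h(-0.575) = -1.040687109375

-1.040687109375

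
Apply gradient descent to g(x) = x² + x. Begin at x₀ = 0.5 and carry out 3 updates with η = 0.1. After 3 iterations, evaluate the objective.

g′(x) = 2x + 1
Step 1: g′(0.5) = 2; x₁ = 0.5 − 0.1·2 = 0.3
Step 2: g′(0.3) = 1.6; x₂ = 0.3 − 0.1·1.6 = 0.14
Step 3: g′(0.14) = 1.28; x₃ = 0.14 − 0.1·1.28 = 0.012
g(0.012) = 0.012144

0.012144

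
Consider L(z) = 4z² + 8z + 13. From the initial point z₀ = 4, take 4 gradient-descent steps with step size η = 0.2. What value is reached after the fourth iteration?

L′(z) = 8z + 8
Step 1: L′(4) = 40; z₁ = 4 − 0.2·40 = -4
Step 2: L′(-4) = -24; z₂ = -4 − 0.2·(-24) = 0.8
Step 3: L′(0.8) = 14.4; z₃ = 0.8 − 0.2·14.4 = -2.08
Step 4: L′(-2.08) = -8.64; z₄ = -2.08 − 0.2·(-8.64) = -0.352

-0.352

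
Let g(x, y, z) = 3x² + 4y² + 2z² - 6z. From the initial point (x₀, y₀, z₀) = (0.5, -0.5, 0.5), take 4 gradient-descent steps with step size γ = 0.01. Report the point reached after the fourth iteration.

(0.39037448, -0.35819648, 0.65065344)

∇g = (6x, 8y, 4z - 6)
(x₁, y₁, z₁) = (0.5, -0.5, 0.5) − 0.01·(3, -4, -4) = (0.47, -0.46, 0.54)
(x₂, y₂, z₂) = (0.47, -0.46, 0.54) − 0.01·(2.82, -3.68, -3.84) = (0.4418, -0.4232, 0.5784)
(x₃, y₃, z₃) = (0.4418, -0.4232, 0.5784) − 0.01·(2.6508, -3.3856, -3.6864) = (0.415292, -0.389344, 0.615264)
(x₄, y₄, z₄) = (0.415292, -0.389344, 0.615264) − 0.01·(2.491752, -3.114752, -3.538944) = (0.39037448, -0.35819648, 0.65065344)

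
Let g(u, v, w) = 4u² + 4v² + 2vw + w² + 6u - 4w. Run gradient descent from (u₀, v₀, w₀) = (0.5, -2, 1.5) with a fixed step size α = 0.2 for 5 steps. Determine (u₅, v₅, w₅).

(-0.8472, -0.32416, 2.6216)

∇g = (8u + 6, 8v + 2w, 2v + 2w - 4)
Step 1: at (0.5, -2, 1.5), ∇g = (10, -13, -5) → (0.5, -2, 1.5) − 0.2·(10, -13, -5) = (-1.5, 0.6, 2.5)
Step 2: at (-1.5, 0.6, 2.5), ∇g = (-6, 9.8, 2.2) → (-1.5, 0.6, 2.5) − 0.2·(-6, 9.8, 2.2) = (-0.3, -1.36, 2.06)
Step 3: at (-0.3, -1.36, 2.06), ∇g = (3.6, -6.76, -2.6) → (-0.3, -1.36, 2.06) − 0.2·(3.6, -6.76, -2.6) = (-1.02, -0.008, 2.58)
Step 4: at (-1.02, -0.008, 2.58), ∇g = (-2.16, 5.096, 1.144) → (-1.02, -0.008, 2.58) − 0.2·(-2.16, 5.096, 1.144) = (-0.588, -1.0272, 2.3512)
Step 5: at (-0.588, -1.0272, 2.3512), ∇g = (1.296, -3.5152, -1.352) → (-0.588, -1.0272, 2.3512) − 0.2·(1.296, -3.5152, -1.352) = (-0.8472, -0.32416, 2.6216)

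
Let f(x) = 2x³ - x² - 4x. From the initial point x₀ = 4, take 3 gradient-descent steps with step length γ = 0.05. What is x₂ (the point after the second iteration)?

-0.032

f′(x) = 6x² - 2x - 4
Step 1: f′(4) = 84; x₁ = 4 − 0.05·84 = -0.2
Step 2: f′(-0.2) = -3.36; x₂ = -0.2 − 0.05·(-3.36) = -0.032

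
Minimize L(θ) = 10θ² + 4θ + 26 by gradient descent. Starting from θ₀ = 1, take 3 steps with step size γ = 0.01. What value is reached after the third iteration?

L′(θ) = 20θ + 4
Step 1: L′(1) = 24; θ₁ = 1 − 0.01·24 = 0.76
Step 2: L′(0.76) = 19.2; θ₂ = 0.76 − 0.01·19.2 = 0.568
Step 3: L′(0.568) = 15.36; θ₃ = 0.568 − 0.01·15.36 = 0.4144

0.4144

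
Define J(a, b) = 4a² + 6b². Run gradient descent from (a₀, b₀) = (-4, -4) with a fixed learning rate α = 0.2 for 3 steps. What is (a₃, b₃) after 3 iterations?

(0.864, 10.976)

∇J = (8a, 12b)
(a₁, b₁) = (-4, -4) − 0.2·(-32, -48) = (2.4, 5.6)
(a₂, b₂) = (2.4, 5.6) − 0.2·(19.2, 67.2) = (-1.44, -7.84)
(a₃, b₃) = (-1.44, -7.84) − 0.2·(-11.52, -94.08) = (0.864, 10.976)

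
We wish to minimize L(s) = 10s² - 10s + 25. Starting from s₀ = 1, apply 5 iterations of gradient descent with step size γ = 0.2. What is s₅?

L′(s) = 20s - 10
s₁ = 1 − 0.2·10 = -1
s₂ = -1 − 0.2·(-30) = 5
s₃ = 5 − 0.2·90 = -13
s₄ = -13 − 0.2·(-270) = 41
s₅ = 41 − 0.2·810 = -121

-121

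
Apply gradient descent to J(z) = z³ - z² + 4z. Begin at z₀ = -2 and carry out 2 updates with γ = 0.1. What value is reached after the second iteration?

-10

J′(z) = 3z² - 2z + 4
z₁ = -2 − 0.1·20 = -4
z₂ = -4 − 0.1·60 = -10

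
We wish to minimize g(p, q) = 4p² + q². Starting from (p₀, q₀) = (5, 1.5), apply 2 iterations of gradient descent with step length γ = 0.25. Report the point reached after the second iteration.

∇g = (8p, 2q)
Step 1: at (5, 1.5), ∇g = (40, 3) → (5, 1.5) − 0.25·(40, 3) = (-5, 0.75)
Step 2: at (-5, 0.75), ∇g = (-40, 1.5) → (-5, 0.75) − 0.25·(-40, 1.5) = (5, 0.375)

(5, 0.375)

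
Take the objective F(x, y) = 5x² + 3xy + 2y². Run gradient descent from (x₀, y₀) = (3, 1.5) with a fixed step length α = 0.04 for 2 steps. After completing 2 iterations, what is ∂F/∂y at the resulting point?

∇F = (10x + 3y, 3x + 4y)
(x₁, y₁) = (3, 1.5) − 0.04·(34.5, 15) = (1.62, 0.9)
(x₂, y₂) = (1.62, 0.9) − 0.04·(18.9, 8.46) = (0.864, 0.5616)
∂F/∂y at (0.864, 0.5616) = 4.8384

4.8384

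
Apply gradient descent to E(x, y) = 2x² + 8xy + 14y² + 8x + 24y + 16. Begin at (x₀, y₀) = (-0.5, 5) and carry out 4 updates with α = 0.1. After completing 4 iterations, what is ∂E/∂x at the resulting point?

837.9616

∇E = (4x + 8y + 8, 8x + 28y + 24)
Step 1: at (-0.5, 5), ∇E = (46, 160) → (-0.5, 5) − 0.1·(46, 160) = (-5.1, -11)
Step 2: at (-5.1, -11), ∇E = (-100.4, -324.8) → (-5.1, -11) − 0.1·(-100.4, -324.8) = (4.94, 21.48)
Step 3: at (4.94, 21.48), ∇E = (199.6, 664.96) → (4.94, 21.48) − 0.1·(199.6, 664.96) = (-15.02, -45.016)
Step 4: at (-15.02, -45.016), ∇E = (-412.208, -1356.608) → (-15.02, -45.016) − 0.1·(-412.208, -1356.608) = (26.2008, 90.6448)
∂E/∂x at (26.2008, 90.6448) = 837.9616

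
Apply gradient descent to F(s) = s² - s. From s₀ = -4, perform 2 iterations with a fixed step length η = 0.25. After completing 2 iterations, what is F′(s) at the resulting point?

F′(s) = 2s - 1
Step 1: F′(-4) = -9; s₁ = -4 − 0.25·(-9) = -1.75
Step 2: F′(-1.75) = -4.5; s₂ = -1.75 − 0.25·(-4.5) = -0.625
F′(s) at (-0.625) = -2.25

-2.25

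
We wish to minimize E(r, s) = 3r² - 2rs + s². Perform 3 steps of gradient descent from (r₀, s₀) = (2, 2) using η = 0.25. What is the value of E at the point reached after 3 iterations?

∇E = (6r - 2s, -2r + 2s)
Step 1: at (2, 2), ∇E = (8, 0) → (2, 2) − 0.25·(8, 0) = (0, 2)
Step 2: at (0, 2), ∇E = (-4, 4) → (0, 2) − 0.25·(-4, 4) = (1, 1)
Step 3: at (1, 1), ∇E = (4, 0) → (1, 1) − 0.25·(4, 0) = (0, 1)
E(0, 1) = 1

1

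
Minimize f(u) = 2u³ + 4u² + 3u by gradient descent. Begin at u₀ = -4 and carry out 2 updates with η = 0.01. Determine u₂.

-5.634934

f′(u) = 6u² + 8u + 3
u₁ = -4 − 0.01·67 = -4.67
u₂ = -4.67 − 0.01·96.4934 = -5.634934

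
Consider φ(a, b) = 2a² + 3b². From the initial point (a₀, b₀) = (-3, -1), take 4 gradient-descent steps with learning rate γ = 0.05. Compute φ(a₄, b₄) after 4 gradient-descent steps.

3.19284291

∇φ = (4a, 6b)
(a₁, b₁) = (-3, -1) − 0.05·(-12, -6) = (-2.4, -0.7)
(a₂, b₂) = (-2.4, -0.7) − 0.05·(-9.6, -4.2) = (-1.92, -0.49)
(a₃, b₃) = (-1.92, -0.49) − 0.05·(-7.68, -2.94) = (-1.536, -0.343)
(a₄, b₄) = (-1.536, -0.343) − 0.05·(-6.144, -2.058) = (-1.2288, -0.2401)
φ(-1.2288, -0.2401) = 3.19284291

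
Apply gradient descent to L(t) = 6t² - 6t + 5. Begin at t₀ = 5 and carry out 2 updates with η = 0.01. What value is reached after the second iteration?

3.9848

L′(t) = 12t - 6
t₁ = 5 − 0.01·54 = 4.46
t₂ = 4.46 − 0.01·47.52 = 3.9848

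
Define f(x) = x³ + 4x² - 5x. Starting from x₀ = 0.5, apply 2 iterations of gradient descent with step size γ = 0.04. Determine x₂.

0.515588

f′(x) = 3x² + 8x - 5
Step 1: f′(0.5) = -0.25; x₁ = 0.5 − 0.04·(-0.25) = 0.51
Step 2: f′(0.51) = -0.1397; x₂ = 0.51 − 0.04·(-0.1397) = 0.515588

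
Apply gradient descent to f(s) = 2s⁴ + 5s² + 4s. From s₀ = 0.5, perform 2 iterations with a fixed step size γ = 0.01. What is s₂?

f′(s) = 8s³ + 10s + 4
Step 1: f′(0.5) = 10; s₁ = 0.5 − 0.01·10 = 0.4
Step 2: f′(0.4) = 8.512; s₂ = 0.4 − 0.01·8.512 = 0.31488

0.31488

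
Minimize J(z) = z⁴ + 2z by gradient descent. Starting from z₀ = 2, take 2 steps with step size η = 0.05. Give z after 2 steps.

0.1946

J′(z) = 4z³ + 2
Step 1: J′(2) = 34; z₁ = 2 − 0.05·34 = 0.3
Step 2: J′(0.3) = 2.108; z₂ = 0.3 − 0.05·2.108 = 0.1946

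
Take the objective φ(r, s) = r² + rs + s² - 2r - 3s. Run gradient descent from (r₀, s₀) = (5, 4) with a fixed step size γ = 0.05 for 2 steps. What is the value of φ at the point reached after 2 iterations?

∇φ = (2r + s - 2, r + 2s - 3)
(r₁, s₁) = (5, 4) − 0.05·(12, 10) = (4.4, 3.5)
(r₂, s₂) = (4.4, 3.5) − 0.05·(10.3, 8.4) = (3.885, 3.08)
φ(3.885, 3.08) = 19.535425

19.535425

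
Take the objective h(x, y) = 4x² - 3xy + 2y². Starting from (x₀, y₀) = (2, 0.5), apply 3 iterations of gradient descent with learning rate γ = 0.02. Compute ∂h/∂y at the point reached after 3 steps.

-1.127636

∇h = (8x - 3y, -3x + 4y)
(x₁, y₁) = (2, 0.5) − 0.02·(14.5, -4) = (1.71, 0.58)
(x₂, y₂) = (1.71, 0.58) − 0.02·(11.94, -2.81) = (1.4712, 0.6362)
(x₃, y₃) = (1.4712, 0.6362) − 0.02·(9.861, -1.8688) = (1.27398, 0.673576)
∂h/∂y at (1.27398, 0.673576) = -1.127636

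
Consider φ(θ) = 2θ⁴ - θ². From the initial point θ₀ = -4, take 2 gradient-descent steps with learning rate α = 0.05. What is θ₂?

φ′(θ) = 8θ³ - 2θ
Step 1: φ′(-4) = -504; θ₁ = -4 − 0.05·(-504) = 21.2
Step 2: φ′(21.2) = 76182.624; θ₂ = 21.2 − 0.05·76182.624 = -3787.9312

-3787.9312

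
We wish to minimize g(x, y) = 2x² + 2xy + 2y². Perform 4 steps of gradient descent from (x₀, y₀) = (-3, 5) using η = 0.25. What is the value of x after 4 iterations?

∇g = (4x + 2y, 2x + 4y)
(x₁, y₁) = (-3, 5) − 0.25·(-2, 14) = (-2.5, 1.5)
(x₂, y₂) = (-2.5, 1.5) − 0.25·(-7, 1) = (-0.75, 1.25)
(x₃, y₃) = (-0.75, 1.25) − 0.25·(-0.5, 3.5) = (-0.625, 0.375)
(x₄, y₄) = (-0.625, 0.375) − 0.25·(-1.75, 0.25) = (-0.1875, 0.3125)
x = -0.1875

-0.1875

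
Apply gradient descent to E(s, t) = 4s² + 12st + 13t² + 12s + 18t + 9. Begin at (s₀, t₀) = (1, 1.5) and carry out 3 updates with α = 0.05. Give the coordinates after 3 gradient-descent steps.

(-0.717, -0.9855)

∇E = (8s + 12t + 12, 12s + 26t + 18)
Step 1: at (1, 1.5), ∇E = (38, 69) → (1, 1.5) − 0.05·(38, 69) = (-0.9, -1.95)
Step 2: at (-0.9, -1.95), ∇E = (-18.6, -43.5) → (-0.9, -1.95) − 0.05·(-18.6, -43.5) = (0.03, 0.225)
Step 3: at (0.03, 0.225), ∇E = (14.94, 24.21) → (0.03, 0.225) − 0.05·(14.94, 24.21) = (-0.717, -0.9855)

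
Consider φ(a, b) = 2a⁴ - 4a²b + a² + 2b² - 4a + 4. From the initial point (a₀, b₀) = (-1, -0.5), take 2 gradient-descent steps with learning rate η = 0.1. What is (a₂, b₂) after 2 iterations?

∇φ = (8a³ - 8ab + 2a - 4, -4a² + 4b)
Step 1: at (-1, -0.5), ∇φ = (-18, -6) → (-1, -0.5) − 0.1·(-18, -6) = (0.8, 0.1)
Step 2: at (0.8, 0.1), ∇φ = (1.056, -2.16) → (0.8, 0.1) − 0.1·(1.056, -2.16) = (0.6944, 0.316)

(0.6944, 0.316)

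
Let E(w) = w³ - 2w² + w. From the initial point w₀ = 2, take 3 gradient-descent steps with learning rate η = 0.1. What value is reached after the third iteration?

E′(w) = 3w² - 4w + 1
Step 1: E′(2) = 5; w₁ = 2 − 0.1·5 = 1.5
Step 2: E′(1.5) = 1.75; w₂ = 1.5 − 0.1·1.75 = 1.325
Step 3: E′(1.325) = 0.966875; w₃ = 1.325 − 0.1·0.966875 = 1.2283125

1.2283125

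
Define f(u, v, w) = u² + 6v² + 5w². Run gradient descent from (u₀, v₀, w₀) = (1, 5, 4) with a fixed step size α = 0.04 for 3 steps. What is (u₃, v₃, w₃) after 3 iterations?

∇f = (2u, 12v, 10w)
(u₁, v₁, w₁) = (1, 5, 4) − 0.04·(2, 60, 40) = (0.92, 2.6, 2.4)
(u₂, v₂, w₂) = (0.92, 2.6, 2.4) − 0.04·(1.84, 31.2, 24) = (0.8464, 1.352, 1.44)
(u₃, v₃, w₃) = (0.8464, 1.352, 1.44) − 0.04·(1.6928, 16.224, 14.4) = (0.778688, 0.70304, 0.864)

(0.778688, 0.70304, 0.864)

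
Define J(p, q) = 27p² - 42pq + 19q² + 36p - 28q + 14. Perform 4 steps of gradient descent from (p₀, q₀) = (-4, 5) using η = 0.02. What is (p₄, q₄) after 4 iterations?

∇J = (54p - 42q + 36, -42p + 38q - 28)
Step 1: at (-4, 5), ∇J = (-390, 330) → (-4, 5) − 0.02·(-390, 330) = (3.8, -1.6)
Step 2: at (3.8, -1.6), ∇J = (308.4, -248.4) → (3.8, -1.6) − 0.02·(308.4, -248.4) = (-2.368, 3.368)
Step 3: at (-2.368, 3.368), ∇J = (-233.328, 199.44) → (-2.368, 3.368) − 0.02·(-233.328, 199.44) = (2.29856, -0.6208)
Step 4: at (2.29856, -0.6208), ∇J = (186.19584, -148.12992) → (2.29856, -0.6208) − 0.02·(186.19584, -148.12992) = (-1.4253568, 2.3417984)

(-1.4253568, 2.3417984)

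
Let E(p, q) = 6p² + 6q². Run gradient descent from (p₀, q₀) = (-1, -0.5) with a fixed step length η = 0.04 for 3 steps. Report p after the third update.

∇E = (12p, 12q)
Step 1: at (-1, -0.5), ∇E = (-12, -6) → (-1, -0.5) − 0.04·(-12, -6) = (-0.52, -0.26)
Step 2: at (-0.52, -0.26), ∇E = (-6.24, -3.12) → (-0.52, -0.26) − 0.04·(-6.24, -3.12) = (-0.2704, -0.1352)
Step 3: at (-0.2704, -0.1352), ∇E = (-3.2448, -1.6224) → (-0.2704, -0.1352) − 0.04·(-3.2448, -1.6224) = (-0.140608, -0.070304)
p = -0.140608

-0.140608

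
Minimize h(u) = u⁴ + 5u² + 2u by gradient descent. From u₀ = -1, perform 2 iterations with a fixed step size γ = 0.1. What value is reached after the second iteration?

h′(u) = 4u³ + 10u + 2
Step 1: h′(-1) = -12; u₁ = -1 − 0.1·(-12) = 0.2
Step 2: h′(0.2) = 4.032; u₂ = 0.2 − 0.1·4.032 = -0.2032

-0.2032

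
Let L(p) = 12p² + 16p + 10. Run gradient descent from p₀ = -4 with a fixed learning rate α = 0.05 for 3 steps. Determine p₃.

-0.64

L′(p) = 24p + 16
Step 1: L′(-4) = -80; p₁ = -4 − 0.05·(-80) = 0
Step 2: L′(0) = 16; p₂ = 0 − 0.05·16 = -0.8
Step 3: L′(-0.8) = -3.2; p₃ = -0.8 − 0.05·(-3.2) = -0.64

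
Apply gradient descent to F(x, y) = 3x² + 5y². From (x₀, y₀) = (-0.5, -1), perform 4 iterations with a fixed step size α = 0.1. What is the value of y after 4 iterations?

∇F = (6x, 10y)
(x₁, y₁) = (-0.5, -1) − 0.1·(-3, -10) = (-0.2, 0)
(x₂, y₂) = (-0.2, 0) − 0.1·(-1.2, 0) = (-0.08, 0)
(x₃, y₃) = (-0.08, 0) − 0.1·(-0.48, 0) = (-0.032, 0)
(x₄, y₄) = (-0.032, 0) − 0.1·(-0.192, 0) = (-0.0128, 0)
y = 0

0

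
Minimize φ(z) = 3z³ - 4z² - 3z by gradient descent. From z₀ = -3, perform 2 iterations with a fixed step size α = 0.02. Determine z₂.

φ′(z) = 9z² - 8z - 3
Step 1: φ′(-3) = 102; z₁ = -3 − 0.02·102 = -5.04
Step 2: φ′(-5.04) = 265.9344; z₂ = -5.04 − 0.02·265.9344 = -10.358688

-10.358688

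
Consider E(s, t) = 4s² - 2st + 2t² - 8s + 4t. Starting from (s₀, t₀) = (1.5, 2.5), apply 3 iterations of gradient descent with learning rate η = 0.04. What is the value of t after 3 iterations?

∇E = (8s - 2t - 8, -2s + 4t + 4)
Step 1: at (1.5, 2.5), ∇E = (-1, 11) → (1.5, 2.5) − 0.04·(-1, 11) = (1.54, 2.06)
Step 2: at (1.54, 2.06), ∇E = (0.2, 9.16) → (1.54, 2.06) − 0.04·(0.2, 9.16) = (1.532, 1.6936)
Step 3: at (1.532, 1.6936), ∇E = (0.8688, 7.7104) → (1.532, 1.6936) − 0.04·(0.8688, 7.7104) = (1.497248, 1.385184)
t = 1.385184

1.385184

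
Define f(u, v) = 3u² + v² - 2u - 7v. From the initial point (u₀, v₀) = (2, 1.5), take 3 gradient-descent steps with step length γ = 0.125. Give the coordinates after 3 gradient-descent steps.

(0.359375, 2.65625)

∇f = (6u - 2, 2v - 7)
(u₁, v₁) = (2, 1.5) − 0.125·(10, -4) = (0.75, 2)
(u₂, v₂) = (0.75, 2) − 0.125·(2.5, -3) = (0.4375, 2.375)
(u₃, v₃) = (0.4375, 2.375) − 0.125·(0.625, -2.25) = (0.359375, 2.65625)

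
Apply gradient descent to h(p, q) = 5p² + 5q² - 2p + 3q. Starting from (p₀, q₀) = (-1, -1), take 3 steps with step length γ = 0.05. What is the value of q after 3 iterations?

∇h = (10p - 2, 10q + 3)
Step 1: at (-1, -1), ∇h = (-12, -7) → (-1, -1) − 0.05·(-12, -7) = (-0.4, -0.65)
Step 2: at (-0.4, -0.65), ∇h = (-6, -3.5) → (-0.4, -0.65) − 0.05·(-6, -3.5) = (-0.1, -0.475)
Step 3: at (-0.1, -0.475), ∇h = (-3, -1.75) → (-0.1, -0.475) − 0.05·(-3, -1.75) = (0.05, -0.3875)
q = -0.3875

-0.3875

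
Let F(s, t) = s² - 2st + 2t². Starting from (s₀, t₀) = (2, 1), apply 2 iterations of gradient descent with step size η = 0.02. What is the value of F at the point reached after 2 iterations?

1.8491008

∇F = (2s - 2t, -2s + 4t)
(s₁, t₁) = (2, 1) − 0.02·(2, 0) = (1.96, 1)
(s₂, t₂) = (1.96, 1) − 0.02·(1.92, 0.08) = (1.9216, 0.9984)
F(1.9216, 0.9984) = 1.8491008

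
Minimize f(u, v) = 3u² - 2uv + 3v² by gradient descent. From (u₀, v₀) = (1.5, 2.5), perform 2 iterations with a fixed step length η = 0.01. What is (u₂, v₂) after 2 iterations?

(1.42, 2.2664)

∇f = (6u - 2v, -2u + 6v)
Step 1: at (1.5, 2.5), ∇f = (4, 12) → (1.5, 2.5) − 0.01·(4, 12) = (1.46, 2.38)
Step 2: at (1.46, 2.38), ∇f = (4, 11.36) → (1.46, 2.38) − 0.01·(4, 11.36) = (1.42, 2.2664)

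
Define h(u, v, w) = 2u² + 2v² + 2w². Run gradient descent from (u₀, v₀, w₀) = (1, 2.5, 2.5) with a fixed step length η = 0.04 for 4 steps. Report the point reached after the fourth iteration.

(0.49787136, 1.2446784, 1.2446784)

∇h = (4u, 4v, 4w)
(u₁, v₁, w₁) = (1, 2.5, 2.5) − 0.04·(4, 10, 10) = (0.84, 2.1, 2.1)
(u₂, v₂, w₂) = (0.84, 2.1, 2.1) − 0.04·(3.36, 8.4, 8.4) = (0.7056, 1.764, 1.764)
(u₃, v₃, w₃) = (0.7056, 1.764, 1.764) − 0.04·(2.8224, 7.056, 7.056) = (0.592704, 1.48176, 1.48176)
(u₄, v₄, w₄) = (0.592704, 1.48176, 1.48176) − 0.04·(2.370816, 5.92704, 5.92704) = (0.49787136, 1.2446784, 1.2446784)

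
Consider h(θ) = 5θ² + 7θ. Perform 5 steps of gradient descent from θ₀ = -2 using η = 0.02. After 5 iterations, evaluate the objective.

h′(θ) = 10θ + 7
Step 1: h′(-2) = -13; θ₁ = -2 − 0.02·(-13) = -1.74
Step 2: h′(-1.74) = -10.4; θ₂ = -1.74 − 0.02·(-10.4) = -1.532
Step 3: h′(-1.532) = -8.32; θ₃ = -1.532 − 0.02·(-8.32) = -1.3656
Step 4: h′(-1.3656) = -6.656; θ₄ = -1.3656 − 0.02·(-6.656) = -1.23248
Step 5: h′(-1.23248) = -5.3248; θ₅ = -1.23248 − 0.02·(-5.3248) = -1.125984
h(-1.125984) = -1.54268815872

-1.54268815872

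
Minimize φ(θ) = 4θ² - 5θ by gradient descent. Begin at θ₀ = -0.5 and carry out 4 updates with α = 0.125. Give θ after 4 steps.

0.625

φ′(θ) = 8θ - 5
Step 1: φ′(-0.5) = -9; θ₁ = -0.5 − 0.125·(-9) = 0.625
Step 2: φ′(0.625) = 0; θ₂ = 0.625 − 0.125·0 = 0.625
Step 3: φ′(0.625) = 0; θ₃ = 0.625 − 0.125·0 = 0.625
Step 4: φ′(0.625) = 0; θ₄ = 0.625 − 0.125·0 = 0.625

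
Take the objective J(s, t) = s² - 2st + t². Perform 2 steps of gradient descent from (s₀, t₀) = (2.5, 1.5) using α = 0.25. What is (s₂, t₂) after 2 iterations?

∇J = (2s - 2t, -2s + 2t)
Step 1: at (2.5, 1.5), ∇J = (2, -2) → (2.5, 1.5) − 0.25·(2, -2) = (2, 2)
Step 2: at (2, 2), ∇J = (0, 0) → (2, 2) − 0.25·(0, 0) = (2, 2)

(2, 2)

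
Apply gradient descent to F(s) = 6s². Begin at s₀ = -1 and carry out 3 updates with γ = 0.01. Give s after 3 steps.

F′(s) = 12s
Step 1: F′(-1) = -12; s₁ = -1 − 0.01·(-12) = -0.88
Step 2: F′(-0.88) = -10.56; s₂ = -0.88 − 0.01·(-10.56) = -0.7744
Step 3: F′(-0.7744) = -9.2928; s₃ = -0.7744 − 0.01·(-9.2928) = -0.681472

-0.681472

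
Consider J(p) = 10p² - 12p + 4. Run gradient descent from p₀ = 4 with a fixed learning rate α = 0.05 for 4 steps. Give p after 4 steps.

0.6

J′(p) = 20p - 12
p₁ = 4 − 0.05·68 = 0.6
p₂ = 0.6 − 0.05·0 = 0.6
p₃ = 0.6 − 0.05·0 = 0.6
p₄ = 0.6 − 0.05·0 = 0.6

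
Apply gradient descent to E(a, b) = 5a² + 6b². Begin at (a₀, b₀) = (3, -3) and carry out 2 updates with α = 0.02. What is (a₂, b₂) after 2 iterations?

∇E = (10a, 12b)
(a₁, b₁) = (3, -3) − 0.02·(30, -36) = (2.4, -2.28)
(a₂, b₂) = (2.4, -2.28) − 0.02·(24, -27.36) = (1.92, -1.7328)

(1.92, -1.7328)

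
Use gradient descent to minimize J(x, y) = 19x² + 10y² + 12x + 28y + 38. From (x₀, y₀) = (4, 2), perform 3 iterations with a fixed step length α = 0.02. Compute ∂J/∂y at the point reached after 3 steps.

∇J = (38x + 12, 20y + 28)
Step 1: at (4, 2), ∇J = (164, 68) → (4, 2) − 0.02·(164, 68) = (0.72, 0.64)
Step 2: at (0.72, 0.64), ∇J = (39.36, 40.8) → (0.72, 0.64) − 0.02·(39.36, 40.8) = (-0.0672, -0.176)
Step 3: at (-0.0672, -0.176), ∇J = (9.4464, 24.48) → (-0.0672, -0.176) − 0.02·(9.4464, 24.48) = (-0.256128, -0.6656)
∂J/∂y at (-0.256128, -0.6656) = 14.688

14.688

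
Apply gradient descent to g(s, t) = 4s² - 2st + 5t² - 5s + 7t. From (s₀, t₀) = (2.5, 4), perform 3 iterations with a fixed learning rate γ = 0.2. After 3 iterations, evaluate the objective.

∇g = (8s - 2t - 5, -2s + 10t + 7)
Step 1: at (2.5, 4), ∇g = (7, 42) → (2.5, 4) − 0.2·(7, 42) = (1.1, -4.4)
Step 2: at (1.1, -4.4), ∇g = (12.6, -39.2) → (1.1, -4.4) − 0.2·(12.6, -39.2) = (-1.42, 3.44)
Step 3: at (-1.42, 3.44), ∇g = (-23.24, 44.24) → (-1.42, 3.44) − 0.2·(-23.24, 44.24) = (3.228, -5.408)
g(3.228, -5.408) = 168.830304

168.830304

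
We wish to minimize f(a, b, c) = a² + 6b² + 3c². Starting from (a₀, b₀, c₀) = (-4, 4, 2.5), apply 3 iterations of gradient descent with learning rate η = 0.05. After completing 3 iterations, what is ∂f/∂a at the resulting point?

∇f = (2a, 12b, 6c)
Step 1: at (-4, 4, 2.5), ∇f = (-8, 48, 15) → (-4, 4, 2.5) − 0.05·(-8, 48, 15) = (-3.6, 1.6, 1.75)
Step 2: at (-3.6, 1.6, 1.75), ∇f = (-7.2, 19.2, 10.5) → (-3.6, 1.6, 1.75) − 0.05·(-7.2, 19.2, 10.5) = (-3.24, 0.64, 1.225)
Step 3: at (-3.24, 0.64, 1.225), ∇f = (-6.48, 7.68, 7.35) → (-3.24, 0.64, 1.225) − 0.05·(-6.48, 7.68, 7.35) = (-2.916, 0.256, 0.8575)
∂f/∂a at (-2.916, 0.256, 0.8575) = -5.832

-5.832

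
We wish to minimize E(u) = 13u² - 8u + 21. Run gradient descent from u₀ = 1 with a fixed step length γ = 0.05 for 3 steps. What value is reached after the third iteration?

E′(u) = 26u - 8
Step 1: E′(1) = 18; u₁ = 1 − 0.05·18 = 0.1
Step 2: E′(0.1) = -5.4; u₂ = 0.1 − 0.05·(-5.4) = 0.37
Step 3: E′(0.37) = 1.62; u₃ = 0.37 − 0.05·1.62 = 0.289

0.289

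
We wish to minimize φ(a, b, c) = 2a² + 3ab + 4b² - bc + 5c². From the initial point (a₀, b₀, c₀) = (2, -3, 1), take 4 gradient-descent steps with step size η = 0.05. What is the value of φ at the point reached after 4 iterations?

4.2723829984375

∇φ = (4a + 3b, 3a + 8b - c, -b + 10c)
Step 1: at (2, -3, 1), ∇φ = (-1, -19, 13) → (2, -3, 1) − 0.05·(-1, -19, 13) = (2.05, -2.05, 0.35)
Step 2: at (2.05, -2.05, 0.35), ∇φ = (2.05, -10.6, 5.55) → (2.05, -2.05, 0.35) − 0.05·(2.05, -10.6, 5.55) = (1.9475, -1.52, 0.0725)
Step 3: at (1.9475, -1.52, 0.0725), ∇φ = (3.23, -6.39, 2.245) → (1.9475, -1.52, 0.0725) − 0.05·(3.23, -6.39, 2.245) = (1.786, -1.2005, -0.03975)
Step 4: at (1.786, -1.2005, -0.03975), ∇φ = (3.5425, -4.20625, 0.803) → (1.786, -1.2005, -0.03975) − 0.05·(3.5425, -4.20625, 0.803) = (1.608875, -0.9901875, -0.0799)
φ(1.608875, -0.9901875, -0.0799) = 4.2723829984375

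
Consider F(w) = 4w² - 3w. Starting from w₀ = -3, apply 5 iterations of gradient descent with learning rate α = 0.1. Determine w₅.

F′(w) = 8w - 3
Step 1: F′(-3) = -27; w₁ = -3 − 0.1·(-27) = -0.3
Step 2: F′(-0.3) = -5.4; w₂ = -0.3 − 0.1·(-5.4) = 0.24
Step 3: F′(0.24) = -1.08; w₃ = 0.24 − 0.1·(-1.08) = 0.348
Step 4: F′(0.348) = -0.216; w₄ = 0.348 − 0.1·(-0.216) = 0.3696
Step 5: F′(0.3696) = -0.0432; w₅ = 0.3696 − 0.1·(-0.0432) = 0.37392

0.37392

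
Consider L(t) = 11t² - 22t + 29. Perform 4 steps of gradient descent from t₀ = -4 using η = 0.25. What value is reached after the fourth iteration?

L′(t) = 22t - 22
Step 1: L′(-4) = -110; t₁ = -4 − 0.25·(-110) = 23.5
Step 2: L′(23.5) = 495; t₂ = 23.5 − 0.25·495 = -100.25
Step 3: L′(-100.25) = -2227.5; t₃ = -100.25 − 0.25·(-2227.5) = 456.625
Step 4: L′(456.625) = 10023.75; t₄ = 456.625 − 0.25·10023.75 = -2049.3125

-2049.3125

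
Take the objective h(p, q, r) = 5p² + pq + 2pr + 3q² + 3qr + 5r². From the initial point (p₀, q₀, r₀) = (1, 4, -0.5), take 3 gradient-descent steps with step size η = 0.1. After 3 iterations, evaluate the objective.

0.989759

∇h = (10p + q + 2r, p + 6q + 3r, 2p + 3q + 10r)
(p₁, q₁, r₁) = (1, 4, -0.5) − 0.1·(13, 23.5, 9) = (-0.3, 1.65, -1.4)
(p₂, q₂, r₂) = (-0.3, 1.65, -1.4) − 0.1·(-4.15, 5.4, -9.65) = (0.115, 1.11, -0.435)
(p₃, q₃, r₃) = (0.115, 1.11, -0.435) − 0.1·(1.39, 5.47, -0.79) = (-0.024, 0.563, -0.356)
h(-0.024, 0.563, -0.356) = 0.989759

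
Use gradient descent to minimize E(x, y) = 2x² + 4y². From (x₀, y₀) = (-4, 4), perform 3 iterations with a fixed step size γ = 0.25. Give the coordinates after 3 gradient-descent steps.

∇E = (4x, 8y)
(x₁, y₁) = (-4, 4) − 0.25·(-16, 32) = (0, -4)
(x₂, y₂) = (0, -4) − 0.25·(0, -32) = (0, 4)
(x₃, y₃) = (0, 4) − 0.25·(0, 32) = (0, -4)

(0, -4)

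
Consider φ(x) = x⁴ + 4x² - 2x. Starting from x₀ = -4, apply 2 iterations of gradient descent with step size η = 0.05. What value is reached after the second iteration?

φ′(x) = 4x³ + 8x - 2
Step 1: φ′(-4) = -290; x₁ = -4 − 0.05·(-290) = 10.5
Step 2: φ′(10.5) = 4712.5; x₂ = 10.5 − 0.05·4712.5 = -225.125

-225.125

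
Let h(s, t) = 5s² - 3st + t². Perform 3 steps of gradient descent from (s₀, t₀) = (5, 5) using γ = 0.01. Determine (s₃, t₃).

(4.055505, 5.116825)

∇h = (10s - 3t, -3s + 2t)
Step 1: at (5, 5), ∇h = (35, -5) → (5, 5) − 0.01·(35, -5) = (4.65, 5.05)
Step 2: at (4.65, 5.05), ∇h = (31.35, -3.85) → (4.65, 5.05) − 0.01·(31.35, -3.85) = (4.3365, 5.0885)
Step 3: at (4.3365, 5.0885), ∇h = (28.0995, -2.8325) → (4.3365, 5.0885) − 0.01·(28.0995, -2.8325) = (4.055505, 5.116825)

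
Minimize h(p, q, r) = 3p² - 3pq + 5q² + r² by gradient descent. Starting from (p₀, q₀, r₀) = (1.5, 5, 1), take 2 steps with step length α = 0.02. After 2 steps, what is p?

1.671

∇h = (6p - 3q, -3p + 10q, 2r)
(p₁, q₁, r₁) = (1.5, 5, 1) − 0.02·(-6, 45.5, 2) = (1.62, 4.09, 0.96)
(p₂, q₂, r₂) = (1.62, 4.09, 0.96) − 0.02·(-2.55, 36.04, 1.92) = (1.671, 3.3692, 0.9216)
p = 1.671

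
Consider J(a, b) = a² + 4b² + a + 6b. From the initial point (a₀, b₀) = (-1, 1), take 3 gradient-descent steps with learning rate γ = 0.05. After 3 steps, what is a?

∇J = (2a + 1, 8b + 6)
(a₁, b₁) = (-1, 1) − 0.05·(-1, 14) = (-0.95, 0.3)
(a₂, b₂) = (-0.95, 0.3) − 0.05·(-0.9, 8.4) = (-0.905, -0.12)
(a₃, b₃) = (-0.905, -0.12) − 0.05·(-0.81, 5.04) = (-0.8645, -0.372)
a = -0.8645

-0.8645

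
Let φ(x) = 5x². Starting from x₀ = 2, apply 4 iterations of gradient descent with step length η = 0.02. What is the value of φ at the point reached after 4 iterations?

φ′(x) = 10x
x₁ = 2 − 0.02·20 = 1.6
x₂ = 1.6 − 0.02·16 = 1.28
x₃ = 1.28 − 0.02·12.8 = 1.024
x₄ = 1.024 − 0.02·10.24 = 0.8192
φ(0.8192) = 3.3554432

3.3554432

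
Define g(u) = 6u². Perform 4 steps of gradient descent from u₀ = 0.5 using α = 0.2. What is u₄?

g′(u) = 12u
u₁ = 0.5 − 0.2·6 = -0.7
u₂ = -0.7 − 0.2·(-8.4) = 0.98
u₃ = 0.98 − 0.2·11.76 = -1.372
u₄ = -1.372 − 0.2·(-16.464) = 1.9208

1.9208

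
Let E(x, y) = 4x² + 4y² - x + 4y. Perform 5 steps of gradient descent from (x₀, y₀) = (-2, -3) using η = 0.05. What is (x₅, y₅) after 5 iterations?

∇E = (8x - 1, 8y + 4)
(x₁, y₁) = (-2, -3) − 0.05·(-17, -20) = (-1.15, -2)
(x₂, y₂) = (-1.15, -2) − 0.05·(-10.2, -12) = (-0.64, -1.4)
(x₃, y₃) = (-0.64, -1.4) − 0.05·(-6.12, -7.2) = (-0.334, -1.04)
(x₄, y₄) = (-0.334, -1.04) − 0.05·(-3.672, -4.32) = (-0.1504, -0.824)
(x₅, y₅) = (-0.1504, -0.824) − 0.05·(-2.2032, -2.592) = (-0.04024, -0.6944)

(-0.04024, -0.6944)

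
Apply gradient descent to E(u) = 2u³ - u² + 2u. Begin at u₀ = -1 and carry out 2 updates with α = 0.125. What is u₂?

E′(u) = 6u² - 2u + 2
Step 1: E′(-1) = 10; u₁ = -1 − 0.125·10 = -2.25
Step 2: E′(-2.25) = 36.875; u₂ = -2.25 − 0.125·36.875 = -6.859375

-6.859375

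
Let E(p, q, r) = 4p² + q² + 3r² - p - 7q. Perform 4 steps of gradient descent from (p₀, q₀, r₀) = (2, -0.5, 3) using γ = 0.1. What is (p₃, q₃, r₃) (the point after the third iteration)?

(0.14, 1.452, 0.192)

∇E = (8p - 1, 2q - 7, 6r)
(p₁, q₁, r₁) = (2, -0.5, 3) − 0.1·(15, -8, 18) = (0.5, 0.3, 1.2)
(p₂, q₂, r₂) = (0.5, 0.3, 1.2) − 0.1·(3, -6.4, 7.2) = (0.2, 0.94, 0.48)
(p₃, q₃, r₃) = (0.2, 0.94, 0.48) − 0.1·(0.6, -5.12, 2.88) = (0.14, 1.452, 0.192)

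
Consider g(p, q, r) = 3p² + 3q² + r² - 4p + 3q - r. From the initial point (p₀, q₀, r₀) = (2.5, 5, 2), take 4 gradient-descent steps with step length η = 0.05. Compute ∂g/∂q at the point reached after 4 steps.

7.9233

∇g = (6p - 4, 6q + 3, 2r - 1)
(p₁, q₁, r₁) = (2.5, 5, 2) − 0.05·(11, 33, 3) = (1.95, 3.35, 1.85)
(p₂, q₂, r₂) = (1.95, 3.35, 1.85) − 0.05·(7.7, 23.1, 2.7) = (1.565, 2.195, 1.715)
(p₃, q₃, r₃) = (1.565, 2.195, 1.715) − 0.05·(5.39, 16.17, 2.43) = (1.2955, 1.3865, 1.5935)
(p₄, q₄, r₄) = (1.2955, 1.3865, 1.5935) − 0.05·(3.773, 11.319, 2.187) = (1.10685, 0.82055, 1.48415)
∂g/∂q at (1.10685, 0.82055, 1.48415) = 7.9233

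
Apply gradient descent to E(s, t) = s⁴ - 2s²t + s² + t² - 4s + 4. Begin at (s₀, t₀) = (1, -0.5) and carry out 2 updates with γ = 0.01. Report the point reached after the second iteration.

(0.92736256, -0.442168)

∇E = (4s³ - 4st + 2s - 4, -2s² + 2t)
(s₁, t₁) = (1, -0.5) − 0.01·(4, -3) = (0.96, -0.47)
(s₂, t₂) = (0.96, -0.47) − 0.01·(3.263744, -2.7832) = (0.92736256, -0.442168)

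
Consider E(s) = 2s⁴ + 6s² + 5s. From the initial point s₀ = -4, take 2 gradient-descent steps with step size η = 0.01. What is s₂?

1.01609

E′(s) = 8s³ + 12s + 5
s₁ = -4 − 0.01·(-555) = 1.55
s₂ = 1.55 − 0.01·53.391 = 1.01609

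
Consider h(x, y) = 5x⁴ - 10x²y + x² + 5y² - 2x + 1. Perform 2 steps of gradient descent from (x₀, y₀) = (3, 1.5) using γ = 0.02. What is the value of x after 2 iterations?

∇h = (20x³ - 20xy + 2x - 2, -10x² + 10y)
(x₁, y₁) = (3, 1.5) − 0.02·(454, -75) = (-6.08, 3)
(x₂, y₂) = (-6.08, 3) − 0.02·(-4144.47424, -339.664) = (76.8094848, 9.79328)
x = 76.8094848

76.8094848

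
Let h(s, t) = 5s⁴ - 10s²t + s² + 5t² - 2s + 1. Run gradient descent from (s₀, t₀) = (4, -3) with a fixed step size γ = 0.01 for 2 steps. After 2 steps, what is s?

276.9880752

∇h = (20s³ - 20st + 2s - 2, -10s² + 10t)
(s₁, t₁) = (4, -3) − 0.01·(1526, -190) = (-11.26, -1.1)
(s₂, t₂) = (-11.26, -1.1) − 0.01·(-28824.80752, -1278.876) = (276.9880752, 11.68876)
s = 276.9880752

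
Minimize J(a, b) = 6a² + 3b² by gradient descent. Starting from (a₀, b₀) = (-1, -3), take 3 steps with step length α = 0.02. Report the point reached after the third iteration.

(-0.438976, -2.044416)

∇J = (12a, 6b)
Step 1: at (-1, -3), ∇J = (-12, -18) → (-1, -3) − 0.02·(-12, -18) = (-0.76, -2.64)
Step 2: at (-0.76, -2.64), ∇J = (-9.12, -15.84) → (-0.76, -2.64) − 0.02·(-9.12, -15.84) = (-0.5776, -2.3232)
Step 3: at (-0.5776, -2.3232), ∇J = (-6.9312, -13.9392) → (-0.5776, -2.3232) − 0.02·(-6.9312, -13.9392) = (-0.438976, -2.044416)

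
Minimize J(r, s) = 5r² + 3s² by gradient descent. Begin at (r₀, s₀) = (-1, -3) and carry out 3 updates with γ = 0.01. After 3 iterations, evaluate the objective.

21.283689088512

∇J = (10r, 6s)
Step 1: at (-1, -3), ∇J = (-10, -18) → (-1, -3) − 0.01·(-10, -18) = (-0.9, -2.82)
Step 2: at (-0.9, -2.82), ∇J = (-9, -16.92) → (-0.9, -2.82) − 0.01·(-9, -16.92) = (-0.81, -2.6508)
Step 3: at (-0.81, -2.6508), ∇J = (-8.1, -15.9048) → (-0.81, -2.6508) − 0.01·(-8.1, -15.9048) = (-0.729, -2.491752)
J(-0.729, -2.491752) = 21.283689088512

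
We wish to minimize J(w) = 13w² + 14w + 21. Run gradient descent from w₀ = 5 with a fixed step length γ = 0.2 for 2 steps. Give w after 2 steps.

97.16

J′(w) = 26w + 14
w₁ = 5 − 0.2·144 = -23.8
w₂ = -23.8 − 0.2·(-604.8) = 97.16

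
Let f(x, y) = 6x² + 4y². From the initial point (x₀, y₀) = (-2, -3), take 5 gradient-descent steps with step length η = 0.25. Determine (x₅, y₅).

(64, 3)

∇f = (12x, 8y)
(x₁, y₁) = (-2, -3) − 0.25·(-24, -24) = (4, 3)
(x₂, y₂) = (4, 3) − 0.25·(48, 24) = (-8, -3)
(x₃, y₃) = (-8, -3) − 0.25·(-96, -24) = (16, 3)
(x₄, y₄) = (16, 3) − 0.25·(192, 24) = (-32, -3)
(x₅, y₅) = (-32, -3) − 0.25·(-384, -24) = (64, 3)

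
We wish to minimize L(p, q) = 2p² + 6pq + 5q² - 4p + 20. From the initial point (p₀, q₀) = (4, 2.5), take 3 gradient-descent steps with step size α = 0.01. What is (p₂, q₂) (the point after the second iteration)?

∇L = (4p + 6q - 4, 6p + 10q)
(p₁, q₁) = (4, 2.5) − 0.01·(27, 49) = (3.73, 2.01)
(p₂, q₂) = (3.73, 2.01) − 0.01·(22.98, 42.48) = (3.5002, 1.5852)

(3.5002, 1.5852)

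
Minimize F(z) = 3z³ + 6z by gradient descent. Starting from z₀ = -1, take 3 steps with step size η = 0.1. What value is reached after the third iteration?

F′(z) = 9z² + 6
Step 1: F′(-1) = 15; z₁ = -1 − 0.1·15 = -2.5
Step 2: F′(-2.5) = 62.25; z₂ = -2.5 − 0.1·62.25 = -8.725
Step 3: F′(-8.725) = 691.130625; z₃ = -8.725 − 0.1·691.130625 = -77.8380625

-77.8380625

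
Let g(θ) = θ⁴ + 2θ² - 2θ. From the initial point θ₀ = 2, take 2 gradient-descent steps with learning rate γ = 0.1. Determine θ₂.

g′(θ) = 4θ³ + 4θ - 2
Step 1: g′(2) = 38; θ₁ = 2 − 0.1·38 = -1.8
Step 2: g′(-1.8) = -32.528; θ₂ = -1.8 − 0.1·(-32.528) = 1.4528

1.4528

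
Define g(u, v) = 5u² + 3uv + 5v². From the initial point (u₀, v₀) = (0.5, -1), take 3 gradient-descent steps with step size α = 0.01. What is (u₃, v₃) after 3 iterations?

(0.438642, -0.7678935)

∇g = (10u + 3v, 3u + 10v)
(u₁, v₁) = (0.5, -1) − 0.01·(2, -8.5) = (0.48, -0.915)
(u₂, v₂) = (0.48, -0.915) − 0.01·(2.055, -7.71) = (0.45945, -0.8379)
(u₃, v₃) = (0.45945, -0.8379) − 0.01·(2.0808, -7.00065) = (0.438642, -0.7678935)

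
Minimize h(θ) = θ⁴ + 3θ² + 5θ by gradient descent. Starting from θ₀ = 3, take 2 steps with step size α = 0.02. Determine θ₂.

h′(θ) = 4θ³ + 6θ + 5
θ₁ = 3 − 0.02·131 = 0.38
θ₂ = 0.38 − 0.02·7.499488 = 0.23001024

0.23001024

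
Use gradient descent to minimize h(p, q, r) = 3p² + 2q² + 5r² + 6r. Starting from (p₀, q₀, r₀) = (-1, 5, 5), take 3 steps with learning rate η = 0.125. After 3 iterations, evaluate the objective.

∇h = (6p, 4q, 10r + 6)
(p₁, q₁, r₁) = (-1, 5, 5) − 0.125·(-6, 20, 56) = (-0.25, 2.5, -2)
(p₂, q₂, r₂) = (-0.25, 2.5, -2) − 0.125·(-1.5, 10, -14) = (-0.0625, 1.25, -0.25)
(p₃, q₃, r₃) = (-0.0625, 1.25, -0.25) − 0.125·(-0.375, 5, 3.5) = (-0.015625, 0.625, -0.6875)
h(-0.015625, 0.625, -0.6875) = -0.979736328125

-0.979736328125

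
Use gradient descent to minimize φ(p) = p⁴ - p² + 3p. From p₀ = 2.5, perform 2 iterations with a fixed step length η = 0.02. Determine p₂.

φ′(p) = 4p³ - 2p + 3
p₁ = 2.5 − 0.02·60.5 = 1.29
p₂ = 1.29 − 0.02·9.006756 = 1.10986488

1.10986488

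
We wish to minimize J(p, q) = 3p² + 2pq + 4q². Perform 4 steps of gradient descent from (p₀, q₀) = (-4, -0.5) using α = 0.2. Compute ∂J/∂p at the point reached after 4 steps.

-6.3248

∇J = (6p + 2q, 2p + 8q)
(p₁, q₁) = (-4, -0.5) − 0.2·(-25, -12) = (1, 1.9)
(p₂, q₂) = (1, 1.9) − 0.2·(9.8, 17.2) = (-0.96, -1.54)
(p₃, q₃) = (-0.96, -1.54) − 0.2·(-8.84, -14.24) = (0.808, 1.308)
(p₄, q₄) = (0.808, 1.308) − 0.2·(7.464, 12.08) = (-0.6848, -1.108)
∂J/∂p at (-0.6848, -1.108) = -6.3248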